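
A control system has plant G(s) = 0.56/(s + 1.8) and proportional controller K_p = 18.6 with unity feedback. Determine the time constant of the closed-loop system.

τ = 0.0819 s

Closed-loop transfer function: T(s) = K_p·G(s)/(1 + K_p·G(s)) = 10.42/(s + 1.8 + 10.42) = 10.42/(s + 12.22).
Time constant τ = 1/12.22 = 0.0819 s.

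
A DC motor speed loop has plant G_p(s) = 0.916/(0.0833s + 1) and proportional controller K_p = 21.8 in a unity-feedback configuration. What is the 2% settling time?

Closed loop: T(s) = K_p·G_p/(1+K_p·G_p) = 19.97/(0.0833s + 1 + 19.97), with pole at s = −(1 + 19.97)/0.0833 = −251.7.
τ = 1/251.7 = 0.003973 s, so 2% settling time ≈ 4τ = 0.0159 s.

T_s ≈ 0.0159 s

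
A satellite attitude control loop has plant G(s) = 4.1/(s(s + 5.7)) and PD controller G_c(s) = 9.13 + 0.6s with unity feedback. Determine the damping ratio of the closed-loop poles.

ζ = 0.667

Forward path: (9.13 + 0.6s)·4.1/(s(s+5.7)). The closed-loop characteristic equation is s² + (5.7 + 4.1·0.6)s + 4.1·9.13 = 0.
That is s² + 8.16s + 37.43 = 0, so ω_n = 6.118 rad/s and ζ = 8.16/(2·6.118) = 0.6669.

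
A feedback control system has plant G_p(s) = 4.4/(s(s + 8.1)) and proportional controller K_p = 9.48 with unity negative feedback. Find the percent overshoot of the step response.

The closed-loop denominator s² + 8.1s + 41.71 gives ω_n = √41.71 = 6.458 and ζ = 8.1/(2ω_n) = 0.6271.
%OS = 100·exp(−πζ/√(1−ζ²)) = 100·exp(−π·0.6271/√0.6068) = 7.97%.

7.97%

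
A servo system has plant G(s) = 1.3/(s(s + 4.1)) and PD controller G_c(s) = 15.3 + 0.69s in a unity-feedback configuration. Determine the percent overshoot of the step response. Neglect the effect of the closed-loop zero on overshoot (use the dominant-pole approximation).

Forward path: (15.3 + 0.69s)·1.3/(s(s+4.1)). The closed-loop characteristic equation is s² + (4.1 + 1.3·0.69)s + 1.3·15.3 = 0.
That is s² + 4.997s + 19.89 = 0, so ω_n = 4.46 rad/s and ζ = 4.997/(2·4.46) = 0.5602.
%OS = 100·exp(−πζ/√(1−ζ²)) = 11.9%.

11.9%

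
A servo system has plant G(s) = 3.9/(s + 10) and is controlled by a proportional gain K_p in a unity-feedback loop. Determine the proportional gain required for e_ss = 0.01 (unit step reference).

For a type-0 loop with proportional control, e_ss = 1/(1 + K_p·G(0)).
G(0) = 0.39. Require 1/(1 + K_p·0.39) = 0.01, so 1 + 0.39·K_p = 100.
K_p = (100 − 1)/0.39 = 254.

K_p = 254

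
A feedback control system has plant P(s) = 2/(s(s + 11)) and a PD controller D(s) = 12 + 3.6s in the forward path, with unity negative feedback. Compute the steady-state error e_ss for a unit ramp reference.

0.458

The loop has one pole at the origin (type 1). Velocity error constant K_v = lim_{s→0} s·D(s)P(s) = 12·2/11 = 2.182.
Steady-state error to a unit ramp: e_ss = 1/K_v = 0.458.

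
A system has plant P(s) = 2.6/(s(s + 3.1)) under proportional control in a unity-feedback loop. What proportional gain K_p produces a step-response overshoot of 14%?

From %OS = 100·exp(−πζ/√(1−ζ²)) = 14%, ζ = −ln(0.14)/√(π²+ln²(0.14)) = 0.5305.
Characteristic equation s² + 3.1s + 2.6K_p = 0 gives ζ = 3.1/(2√(2.6K_p)).
Setting ζ = 0.5305: √(2.6K_p) = 3.1/(2·0.5305) = 2.922, so K_p = 8.537/2.6 = 3.28.

K_p = 3.28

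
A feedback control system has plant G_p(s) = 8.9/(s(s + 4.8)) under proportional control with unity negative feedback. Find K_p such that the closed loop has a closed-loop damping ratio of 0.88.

Closed-loop characteristic equation: s² + 4.8s + K_p·8.9 = 0.
So ω_n = √(8.9K_p) and 2ζω_n = 4.8, giving ζ = 4.8/(2√(8.9K_p)).
Setting ζ = 0.88: √(8.9K_p) = 4.8/(2·0.88) = 2.727, so K_p = 7.438/8.9 = 0.836.

K_p = 0.836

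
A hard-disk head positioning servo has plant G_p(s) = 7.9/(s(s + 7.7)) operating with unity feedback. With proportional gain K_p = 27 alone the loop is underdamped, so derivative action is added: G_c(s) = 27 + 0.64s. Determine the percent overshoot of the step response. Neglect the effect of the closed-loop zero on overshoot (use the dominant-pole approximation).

21.8%

Forward path: (27 + 0.64s)·7.9/(s(s+7.7)). The closed-loop characteristic equation is s² + (7.7 + 7.9·0.64)s + 7.9·27 = 0.
That is s² + 12.76s + 213.3 = 0, so ω_n = 14.6 rad/s and ζ = 12.76/(2·14.6) = 0.4367.
%OS = 100·exp(−πζ/√(1−ζ²)) = 21.8%.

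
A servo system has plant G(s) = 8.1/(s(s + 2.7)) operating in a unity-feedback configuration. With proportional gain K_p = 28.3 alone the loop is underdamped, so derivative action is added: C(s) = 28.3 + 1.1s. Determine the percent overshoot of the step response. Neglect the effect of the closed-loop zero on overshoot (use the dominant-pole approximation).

Forward path: (28.3 + 1.1s)·8.1/(s(s+2.7)). The closed-loop characteristic equation is s² + (2.7 + 8.1·1.1)s + 8.1·28.3 = 0.
That is s² + 11.61s + 229.2 = 0, so ω_n = 15.14 rad/s and ζ = 11.61/(2·15.14) = 0.3834.
%OS = 100·exp(−πζ/√(1−ζ²)) = 27.1%.

27.1%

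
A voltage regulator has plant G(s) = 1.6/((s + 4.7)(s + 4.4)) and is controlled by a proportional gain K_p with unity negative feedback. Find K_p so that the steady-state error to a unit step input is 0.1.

K_p = 116

The loop is type 0, so e_ss(step) = 1/(1 + K_pos) with K_pos = K_p·G(0).
G(0) = 0.07737. Require 1/(1 + K_p·0.07737) = 0.1, so 1 + 0.07737·K_p = 10.
K_p = (10 − 1)/0.07737 = 116.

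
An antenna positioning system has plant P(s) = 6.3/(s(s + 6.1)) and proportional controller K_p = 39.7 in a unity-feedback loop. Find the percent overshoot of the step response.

From 1 + K_pP(s) = 0: s² + 6.1s + 250.1 = 0 ⇒ ω_n = 15.81, ζ = 0.1929.
%OS = 100·exp(−πζ/√(1−ζ²)) = 100·exp(−π·0.1929/√0.9628) = 53.9%.

53.9%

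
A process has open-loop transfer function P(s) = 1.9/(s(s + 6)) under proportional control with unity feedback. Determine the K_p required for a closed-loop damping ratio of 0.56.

Closed-loop characteristic equation: s² + 6s + K_p·1.9 = 0.
So ω_n = √(1.9K_p) and 2ζω_n = 6, giving ζ = 6/(2√(1.9K_p)).
Setting ζ = 0.56: √(1.9K_p) = 6/(2·0.56) = 5.357, so K_p = 28.7/1.9 = 15.1.

K_p = 15.1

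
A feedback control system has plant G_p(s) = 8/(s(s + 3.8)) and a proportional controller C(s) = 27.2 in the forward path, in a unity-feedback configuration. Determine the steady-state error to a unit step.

0

The open loop C(s)G_p(s) has a pole at the origin (type 1), so the static position error constant is infinite and e_ss = 1/(1+∞) = 0.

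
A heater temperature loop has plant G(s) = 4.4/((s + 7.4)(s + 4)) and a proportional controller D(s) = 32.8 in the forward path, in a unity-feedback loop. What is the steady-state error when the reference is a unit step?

The loop is type 0. Static position error constant K_pos = D(0)·G(0) = 32.8·0.1486 = 4.876.
Steady-state error to a unit step: e_ss = 1/(1+K_pos) = 1/5.876 = 0.17.

0.17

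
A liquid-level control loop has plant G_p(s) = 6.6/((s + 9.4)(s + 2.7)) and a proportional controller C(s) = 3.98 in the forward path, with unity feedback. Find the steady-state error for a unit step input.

The loop is type 0. Static position error constant K_pos = C(0)·G_p(0) = 3.98·0.26 = 1.035.
Steady-state error to a unit step: e_ss = 1/(1+K_pos) = 1/2.035 = 0.491.

0.491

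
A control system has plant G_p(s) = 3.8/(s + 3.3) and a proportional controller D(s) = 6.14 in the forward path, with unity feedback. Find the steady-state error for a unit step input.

The loop is type 0. Static position error constant K_pos = D(0)·G_p(0) = 6.14·1.152 = 7.07.
Steady-state error to a unit step: e_ss = 1/(1+K_pos) = 1/8.07 = 0.124.

0.124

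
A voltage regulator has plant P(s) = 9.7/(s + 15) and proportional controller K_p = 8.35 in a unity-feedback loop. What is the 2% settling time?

T_s ≈ 0.0417 s

Closed-loop transfer function: T(s) = K_p·P(s)/(1 + K_p·P(s)) = 80.99/(s + 15 + 80.99) = 80.99/(s + 95.99).
Time constant τ = 1/95.99 = 0.01042 s, so the 2% settling time is about 4τ = 0.0417 s.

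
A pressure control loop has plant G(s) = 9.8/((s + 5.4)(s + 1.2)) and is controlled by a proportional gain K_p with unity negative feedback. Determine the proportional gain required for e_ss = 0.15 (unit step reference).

K_p = 3.75

The loop is type 0, so e_ss(step) = 1/(1 + K_pos) with K_pos = K_p·G(0).
G(0) = 1.512. Require 1/(1 + K_p·1.512) = 0.15, so 1 + 1.512·K_p = 6.667.
K_p = (6.667 − 1)/1.512 = 3.75.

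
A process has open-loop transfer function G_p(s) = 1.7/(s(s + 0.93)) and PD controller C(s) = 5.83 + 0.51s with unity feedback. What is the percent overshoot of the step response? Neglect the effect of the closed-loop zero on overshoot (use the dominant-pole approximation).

39.2%

Forward path: (5.83 + 0.51s)·1.7/(s(s+0.93)). The closed-loop characteristic equation is s² + (0.93 + 1.7·0.51)s + 1.7·5.83 = 0.
That is s² + 1.797s + 9.911 = 0, so ω_n = 3.148 rad/s and ζ = 1.797/(2·3.148) = 0.2854.
%OS = 100·exp(−πζ/√(1−ζ²)) = 39.2%.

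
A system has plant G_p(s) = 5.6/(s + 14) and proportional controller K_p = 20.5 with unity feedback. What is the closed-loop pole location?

Closed-loop transfer function: T(s) = K_p·G_p(s)/(1 + K_p·G_p(s)) = 114.8/(s + 14 + 114.8) = 114.8/(s + 128.8).
The closed-loop pole is at s = −128.8.

s = -128.8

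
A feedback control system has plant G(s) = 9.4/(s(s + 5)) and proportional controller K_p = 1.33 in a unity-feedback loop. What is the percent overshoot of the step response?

Closed-loop characteristic equation: s² + 5s + 12.5 = 0, so ω_n = 3.536 rad/s and ζ = 5/(2·3.536) = 0.7071.
%OS = 100·exp(−πζ/√(1−ζ²)) = 100·exp(−π·0.7071/√0.5001) = 4.32%.

4.32%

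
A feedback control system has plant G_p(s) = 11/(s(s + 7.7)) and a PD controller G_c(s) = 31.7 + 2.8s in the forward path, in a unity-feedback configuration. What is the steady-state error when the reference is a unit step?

The open loop G_c(s)G_p(s) has a pole at the origin (type 1), so the static position error constant is infinite and e_ss = 1/(1+∞) = 0.

0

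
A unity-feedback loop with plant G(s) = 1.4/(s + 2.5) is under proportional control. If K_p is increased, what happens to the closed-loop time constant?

decrease

The closed-loop bandwidth 2.5+K_p·1.4 grows with K_p, so τ shrinks.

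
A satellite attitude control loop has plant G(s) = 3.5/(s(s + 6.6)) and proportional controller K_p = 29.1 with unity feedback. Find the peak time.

Closed-loop characteristic equation: s² + 6.6s + 101.9 = 0, so ω_n = 10.09 rad/s and ζ = 6.6/(2·10.09) = 0.327.
Damped frequency ω_d = ω_n√(1−ζ²) = 9.537 rad/s, so peak time T_p = π/ω_d = 0.329 s.

T_p = 0.329 s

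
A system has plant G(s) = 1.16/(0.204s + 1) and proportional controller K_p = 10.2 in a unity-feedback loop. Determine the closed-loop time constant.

Closed loop: T(s) = K_p·G/(1+K_p·G) = 11.83/(0.204s + 1 + 11.83), with pole at s = −(1 + 11.83)/0.204 = −62.9.
Closed-loop time constant τ = 1/62.9 = 0.0159 s.

τ = 0.0159 s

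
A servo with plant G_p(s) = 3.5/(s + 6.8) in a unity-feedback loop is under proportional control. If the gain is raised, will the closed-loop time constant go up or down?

decrease

Closed-loop pole is at s = −(6.8+K_p·3.5); larger K_p moves it further left, so τ = 1/(6.8+K_p·3.5) decreases.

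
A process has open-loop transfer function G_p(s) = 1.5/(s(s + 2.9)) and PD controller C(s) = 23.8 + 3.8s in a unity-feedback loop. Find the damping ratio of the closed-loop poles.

Forward path: (23.8 + 3.8s)·1.5/(s(s+2.9)). The closed-loop characteristic equation is s² + (2.9 + 1.5·3.8)s + 1.5·23.8 = 0.
That is s² + 8.6s + 35.7 = 0, so ω_n = 5.975 rad/s and ζ = 8.6/(2·5.975) = 0.7197.

ζ = 0.72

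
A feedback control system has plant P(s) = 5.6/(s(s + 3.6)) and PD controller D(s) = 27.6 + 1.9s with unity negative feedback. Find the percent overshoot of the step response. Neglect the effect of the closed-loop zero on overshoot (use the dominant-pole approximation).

11.1%

Forward path: (27.6 + 1.9s)·5.6/(s(s+3.6)). The closed-loop characteristic equation is s² + (3.6 + 5.6·1.9)s + 5.6·27.6 = 0.
That is s² + 14.24s + 154.6 = 0, so ω_n = 12.43 rad/s and ζ = 14.24/(2·12.43) = 0.5727.
%OS = 100·exp(−πζ/√(1−ζ²)) = 11.1%.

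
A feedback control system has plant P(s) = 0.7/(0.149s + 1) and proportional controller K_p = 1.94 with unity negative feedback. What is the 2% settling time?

T_s ≈ 0.253 s

Closed loop: T(s) = K_p·P/(1+K_p·P) = 1.358/(0.149s + 1 + 1.358), with pole at s = −(1 + 1.358)/0.149 = −15.83.
τ = 1/15.83 = 0.06319 s, so 2% settling time ≈ 4τ = 0.253 s.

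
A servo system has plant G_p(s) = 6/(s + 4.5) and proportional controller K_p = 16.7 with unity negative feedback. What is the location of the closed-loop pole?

s = -104.7

Closed-loop transfer function: T(s) = K_p·G_p(s)/(1 + K_p·G_p(s)) = 100.2/(s + 4.5 + 100.2) = 100.2/(s + 104.7).
The closed-loop pole is at s = −104.7.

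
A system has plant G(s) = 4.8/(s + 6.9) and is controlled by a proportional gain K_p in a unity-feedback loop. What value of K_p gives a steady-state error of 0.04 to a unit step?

Steady-state error for a unit step on this type-0 loop is 1/(1 + K_p·G(0)).
G(0) = 0.6957. Require 1/(1 + K_p·0.6957) = 0.04, so 1 + 0.6957·K_p = 25.
K_p = (25 − 1)/0.6957 = 34.5.

K_p = 34.5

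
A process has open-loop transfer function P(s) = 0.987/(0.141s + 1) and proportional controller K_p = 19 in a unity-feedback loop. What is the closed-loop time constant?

τ = 0.00714 s

Closed loop: T(s) = K_p·P/(1+K_p·P) = 18.75/(0.141s + 1 + 18.75), with pole at s = −(1 + 18.75)/0.141 = −140.1.
Closed-loop time constant τ = 1/140.1 = 0.00714 s.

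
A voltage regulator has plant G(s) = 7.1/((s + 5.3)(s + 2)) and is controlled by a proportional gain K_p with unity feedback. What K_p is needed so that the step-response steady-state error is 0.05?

K_p = 28.4

The loop is type 0, so e_ss(step) = 1/(1 + K_pos) with K_pos = K_p·G(0).
G(0) = 0.6698. Require 1/(1 + K_p·0.6698) = 0.05, so 1 + 0.6698·K_p = 20.
K_p = (20 − 1)/0.6698 = 28.4.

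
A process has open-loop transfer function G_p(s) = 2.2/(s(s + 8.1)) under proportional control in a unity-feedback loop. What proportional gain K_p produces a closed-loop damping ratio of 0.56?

Closed-loop characteristic equation: s² + 8.1s + K_p·2.2 = 0.
So ω_n = √(2.2K_p) and 2ζω_n = 8.1, giving ζ = 8.1/(2√(2.2K_p)).
Setting ζ = 0.56: √(2.2K_p) = 8.1/(2·0.56) = 7.232, so K_p = 52.3/2.2 = 23.8.

K_p = 23.8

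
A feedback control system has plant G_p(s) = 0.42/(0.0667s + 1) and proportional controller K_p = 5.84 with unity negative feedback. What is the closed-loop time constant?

Closed loop: T(s) = K_p·G_p/(1+K_p·G_p) = 2.453/(0.0667s + 1 + 2.453), with pole at s = −(1 + 2.453)/0.0667 = −51.77.
Closed-loop time constant τ = 1/51.77 = 0.0193 s.

τ = 0.0193 s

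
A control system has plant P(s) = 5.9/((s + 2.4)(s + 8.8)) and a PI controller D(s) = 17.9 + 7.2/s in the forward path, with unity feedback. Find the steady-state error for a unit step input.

The open loop D(s)P(s) has a pole at the origin (type 1), so the static position error constant is infinite and e_ss = 1/(1+∞) = 0.

0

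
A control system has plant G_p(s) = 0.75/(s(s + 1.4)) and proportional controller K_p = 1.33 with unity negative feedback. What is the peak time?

T_p = 4.41 s

Closed-loop characteristic equation: s² + 1.4s + 0.9975 = 0, so ω_n = 0.9987 rad/s and ζ = 1.4/(2·0.9987) = 0.7009.
Damped frequency ω_d = ω_n√(1−ζ²) = 0.7124 rad/s, so peak time T_p = π/ω_d = 4.41 s.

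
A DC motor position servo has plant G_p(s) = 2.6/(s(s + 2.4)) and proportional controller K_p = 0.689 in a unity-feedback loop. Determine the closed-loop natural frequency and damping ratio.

The closed-loop denominator is s(s+2.4) + 0.689·2.6 = s² + 2.4s + 1.791.
Matching s² + 2ζω_n s + ω_n²: ω_n = √1.791 = 1.338 rad/s and 2ζω_n = 2.4, so ζ = 2.4/(2·1.338) = 0.897.

ω_n = 1.34 rad/s, ζ = 0.897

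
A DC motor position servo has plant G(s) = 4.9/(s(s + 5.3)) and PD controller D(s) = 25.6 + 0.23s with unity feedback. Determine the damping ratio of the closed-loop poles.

ζ = 0.287

Forward path: (25.6 + 0.23s)·4.9/(s(s+5.3)). The closed-loop characteristic equation is s² + (5.3 + 4.9·0.23)s + 4.9·25.6 = 0.
That is s² + 6.427s + 125.4 = 0, so ω_n = 11.2 rad/s and ζ = 6.427/(2·11.2) = 0.2869.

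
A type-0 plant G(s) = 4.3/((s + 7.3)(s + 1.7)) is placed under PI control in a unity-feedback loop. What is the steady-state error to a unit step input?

0

The PI controller's integrator makes the forward path type 1, so e_ss to a step is zero.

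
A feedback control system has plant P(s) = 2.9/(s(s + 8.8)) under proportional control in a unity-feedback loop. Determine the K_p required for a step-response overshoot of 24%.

K_p = 39

From %OS = 100·exp(−πζ/√(1−ζ²)) = 24%, ζ = −ln(0.24)/√(π²+ln²(0.24)) = 0.4136.
Characteristic equation s² + 8.8s + 2.9K_p = 0 gives ζ = 8.8/(2√(2.9K_p)).
Setting ζ = 0.4136: √(2.9K_p) = 8.8/(2·0.4136) = 10.64, so K_p = 113.2/2.9 = 39.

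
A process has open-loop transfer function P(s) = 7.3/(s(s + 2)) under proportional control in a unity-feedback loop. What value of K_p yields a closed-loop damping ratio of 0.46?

Closed-loop characteristic equation: s² + 2s + K_p·7.3 = 0.
So ω_n = √(7.3K_p) and 2ζω_n = 2, giving ζ = 2/(2√(7.3K_p)).
Setting ζ = 0.46: √(7.3K_p) = 2/(2·0.46) = 2.174, so K_p = 4.726/7.3 = 0.647.

K_p = 0.647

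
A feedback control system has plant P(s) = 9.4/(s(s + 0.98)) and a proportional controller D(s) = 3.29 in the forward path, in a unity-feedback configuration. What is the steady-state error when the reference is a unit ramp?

The loop has one pole at the origin (type 1). Velocity error constant K_v = lim_{s→0} s·D(s)P(s) = 3.29·9.4/0.98 = 31.56.
Steady-state error to a unit ramp: e_ss = 1/K_v = 0.0317.

0.0317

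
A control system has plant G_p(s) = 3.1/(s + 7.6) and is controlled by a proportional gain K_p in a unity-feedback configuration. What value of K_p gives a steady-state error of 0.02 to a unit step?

Steady-state error for a unit step on this type-0 loop is 1/(1 + K_p·G_p(0)).
G_p(0) = 0.4079. Require 1/(1 + K_p·0.4079) = 0.02, so 1 + 0.4079·K_p = 50.
K_p = (50 − 1)/0.4079 = 120.

K_p = 120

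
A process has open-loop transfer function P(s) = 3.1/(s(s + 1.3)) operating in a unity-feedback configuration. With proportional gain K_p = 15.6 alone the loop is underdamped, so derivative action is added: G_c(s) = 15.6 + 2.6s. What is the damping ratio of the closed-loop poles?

ζ = 0.673

Forward path: (15.6 + 2.6s)·3.1/(s(s+1.3)). The closed-loop characteristic equation is s² + (1.3 + 3.1·2.6)s + 3.1·15.6 = 0.
That is s² + 9.36s + 48.36 = 0, so ω_n = 6.954 rad/s and ζ = 9.36/(2·6.954) = 0.673.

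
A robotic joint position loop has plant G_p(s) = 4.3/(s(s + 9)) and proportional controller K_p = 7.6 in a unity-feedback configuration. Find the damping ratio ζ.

ζ = 0.787

With unity feedback the closed-loop characteristic equation is s² + 9s + 7.6·4.3 = s² + 9s + 32.68 = 0.
So ω_n² = 32.68 ⇒ ω_n = 5.717 rad/s, and ζ = 9/(2ω_n) = 0.787.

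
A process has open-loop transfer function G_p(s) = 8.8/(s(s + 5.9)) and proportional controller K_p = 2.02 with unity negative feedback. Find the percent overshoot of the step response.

From 1 + K_pG_p(s) = 0: s² + 5.9s + 17.78 = 0 ⇒ ω_n = 4.216, ζ = 0.6997.
%OS = 100·exp(−πζ/√(1−ζ²)) = 100·exp(−π·0.6997/√0.5104) = 4.61%.

4.61%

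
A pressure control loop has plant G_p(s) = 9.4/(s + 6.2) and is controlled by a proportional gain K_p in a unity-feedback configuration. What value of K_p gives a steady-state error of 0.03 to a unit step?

K_p = 21.3

The loop is type 0, so e_ss(step) = 1/(1 + K_pos) with K_pos = K_p·G_p(0).
G_p(0) = 1.516. Require 1/(1 + K_p·1.516) = 0.03, so 1 + 1.516·K_p = 33.33.
K_p = (33.33 − 1)/1.516 = 21.3.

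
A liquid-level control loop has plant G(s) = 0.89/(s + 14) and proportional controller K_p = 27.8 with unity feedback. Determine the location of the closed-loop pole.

Closed-loop transfer function: T(s) = K_p·G(s)/(1 + K_p·G(s)) = 24.74/(s + 14 + 24.74) = 24.74/(s + 38.74).
The closed-loop pole is at s = −38.74.

s = -38.74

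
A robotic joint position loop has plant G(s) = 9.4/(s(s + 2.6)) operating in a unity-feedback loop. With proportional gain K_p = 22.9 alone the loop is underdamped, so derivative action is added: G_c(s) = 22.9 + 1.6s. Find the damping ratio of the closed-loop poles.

Forward path: (22.9 + 1.6s)·9.4/(s(s+2.6)). The closed-loop characteristic equation is s² + (2.6 + 9.4·1.6)s + 9.4·22.9 = 0.
That is s² + 17.64s + 215.3 = 0, so ω_n = 14.67 rad/s and ζ = 17.64/(2·14.67) = 0.6012.

ζ = 0.601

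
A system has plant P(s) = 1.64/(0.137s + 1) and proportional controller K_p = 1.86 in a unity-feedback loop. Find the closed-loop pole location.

Closed loop: T(s) = K_p·P/(1+K_p·P) = 3.05/(0.137s + 1 + 3.05), with pole at s = −(1 + 3.05)/0.137 = −29.56.

s = -29.56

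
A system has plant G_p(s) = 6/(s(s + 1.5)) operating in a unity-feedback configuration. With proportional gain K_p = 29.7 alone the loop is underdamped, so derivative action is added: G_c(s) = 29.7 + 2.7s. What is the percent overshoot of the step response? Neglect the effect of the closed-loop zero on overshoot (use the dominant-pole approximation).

Forward path: (29.7 + 2.7s)·6/(s(s+1.5)). The closed-loop characteristic equation is s² + (1.5 + 6·2.7)s + 6·29.7 = 0.
That is s² + 17.7s + 178.2 = 0, so ω_n = 13.35 rad/s and ζ = 17.7/(2·13.35) = 0.663.
%OS = 100·exp(−πζ/√(1−ζ²)) = 6.19%.

6.19%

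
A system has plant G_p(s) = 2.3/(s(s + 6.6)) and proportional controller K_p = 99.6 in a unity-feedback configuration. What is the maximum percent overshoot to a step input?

The closed-loop denominator s² + 6.6s + 229.1 gives ω_n = √229.1 = 15.14 and ζ = 6.6/(2ω_n) = 0.218.
%OS = 100·exp(−πζ/√(1−ζ²)) = 100·exp(−π·0.218/√0.9525) = 49.6%.

49.6%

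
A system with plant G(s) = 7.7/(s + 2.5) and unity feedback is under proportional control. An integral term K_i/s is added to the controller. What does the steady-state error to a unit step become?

Adding integral action puts a pole at s = 0 in the forward path, raising the system type to 1; a type-1 loop has zero steady-state error to a step.

0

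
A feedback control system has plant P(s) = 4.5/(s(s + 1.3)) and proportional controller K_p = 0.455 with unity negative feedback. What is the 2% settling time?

T_s ≈ 6.15 s

Closed-loop characteristic equation: s² + 1.3s + 2.047 = 0, so ω_n = 1.431 rad/s and ζ = 1.3/(2·1.431) = 0.4543.
2% settling time T_s ≈ 4/(ζω_n) = 4/0.65 = 6.15 s.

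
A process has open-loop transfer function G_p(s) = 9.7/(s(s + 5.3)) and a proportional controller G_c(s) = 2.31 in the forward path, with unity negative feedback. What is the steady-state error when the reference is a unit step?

The open loop G_c(s)G_p(s) has a pole at the origin (type 1), so the static position error constant is infinite and e_ss = 1/(1+∞) = 0.

0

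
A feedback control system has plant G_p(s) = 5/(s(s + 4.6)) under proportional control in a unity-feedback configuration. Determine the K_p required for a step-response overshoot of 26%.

From %OS = 100·exp(−πζ/√(1−ζ²)) = 26%, ζ = −ln(0.26)/√(π²+ln²(0.26)) = 0.3941.
Characteristic equation s² + 4.6s + 5K_p = 0 gives ζ = 4.6/(2√(5K_p)).
Setting ζ = 0.3941: √(5K_p) = 4.6/(2·0.3941) = 5.836, so K_p = 34.06/5 = 6.81.

K_p = 6.81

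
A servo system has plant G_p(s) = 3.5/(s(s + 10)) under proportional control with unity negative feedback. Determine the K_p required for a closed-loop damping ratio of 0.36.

K_p = 55.1

Closed-loop characteristic equation: s² + 10s + K_p·3.5 = 0.
So ω_n = √(3.5K_p) and 2ζω_n = 10, giving ζ = 10/(2√(3.5K_p)).
Setting ζ = 0.36: √(3.5K_p) = 10/(2·0.36) = 13.89, so K_p = 192.9/3.5 = 55.1.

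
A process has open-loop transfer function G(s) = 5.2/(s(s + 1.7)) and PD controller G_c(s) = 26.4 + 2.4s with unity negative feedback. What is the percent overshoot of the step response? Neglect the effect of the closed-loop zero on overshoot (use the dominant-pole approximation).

9.18%

Forward path: (26.4 + 2.4s)·5.2/(s(s+1.7)). The closed-loop characteristic equation is s² + (1.7 + 5.2·2.4)s + 5.2·26.4 = 0.
That is s² + 14.18s + 137.3 = 0, so ω_n = 11.72 rad/s and ζ = 14.18/(2·11.72) = 0.6051.
%OS = 100·exp(−πζ/√(1−ζ²)) = 9.18%.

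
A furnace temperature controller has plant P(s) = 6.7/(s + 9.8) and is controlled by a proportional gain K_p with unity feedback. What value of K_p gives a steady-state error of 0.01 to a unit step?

K_p = 145

For a type-0 loop with proportional control, e_ss = 1/(1 + K_p·P(0)).
P(0) = 0.6837. Require 1/(1 + K_p·0.6837) = 0.01, so 1 + 0.6837·K_p = 100.
K_p = (100 − 1)/0.6837 = 145.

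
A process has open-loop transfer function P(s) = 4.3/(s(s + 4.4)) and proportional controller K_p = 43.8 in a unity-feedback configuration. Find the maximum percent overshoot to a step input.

60%

Closed-loop characteristic equation: s² + 4.4s + 188.3 = 0, so ω_n = 13.72 rad/s and ζ = 4.4/(2·13.72) = 0.1603.
%OS = 100·exp(−πζ/√(1−ζ²)) = 100·exp(−π·0.1603/√0.9743) = 60%.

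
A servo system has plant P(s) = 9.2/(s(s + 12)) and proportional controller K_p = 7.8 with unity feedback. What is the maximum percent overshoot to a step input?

4.28%

From 1 + K_pP(s) = 0: s² + 12s + 71.76 = 0 ⇒ ω_n = 8.471, ζ = 0.7083.
%OS = 100·exp(−πζ/√(1−ζ²)) = 100·exp(−π·0.7083/√0.4983) = 4.28%.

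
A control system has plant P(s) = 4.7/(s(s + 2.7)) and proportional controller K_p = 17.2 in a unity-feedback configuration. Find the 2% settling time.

T_s ≈ 2.96 s

The closed-loop denominator s² + 2.7s + 80.84 gives ω_n = √80.84 = 8.991 and ζ = 2.7/(2ω_n) = 0.1501.
2% settling time T_s ≈ 4/(ζω_n) = 4/1.35 = 2.96 s.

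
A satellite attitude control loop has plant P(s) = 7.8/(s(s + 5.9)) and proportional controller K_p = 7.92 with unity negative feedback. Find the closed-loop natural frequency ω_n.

With unity feedback the closed-loop characteristic equation is s² + 5.9s + 7.92·7.8 = s² + 5.9s + 61.78 = 0.
Matching s² + 2ζω_n s + ω_n²: ω_n = √61.78 = 7.86 rad/s and 2ζω_n = 5.9, so ζ = 5.9/(2·7.86) = 0.375.

ω_n = 7.86 rad/s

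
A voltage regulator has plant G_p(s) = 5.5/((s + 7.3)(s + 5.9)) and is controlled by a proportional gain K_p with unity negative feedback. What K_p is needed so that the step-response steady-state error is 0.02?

The loop is type 0, so e_ss(step) = 1/(1 + K_pos) with K_pos = K_p·G_p(0).
G_p(0) = 0.1277. Require 1/(1 + K_p·0.1277) = 0.02, so 1 + 0.1277·K_p = 50.
K_p = (50 − 1)/0.1277 = 384.

K_p = 384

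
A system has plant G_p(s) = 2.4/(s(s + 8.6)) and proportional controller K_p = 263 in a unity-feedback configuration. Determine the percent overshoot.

The closed-loop denominator s² + 8.6s + 631.2 gives ω_n = √631.2 = 25.12 and ζ = 8.6/(2ω_n) = 0.1712.
%OS = 100·exp(−πζ/√(1−ζ²)) = 100·exp(−π·0.1712/√0.9707) = 57.9%.

57.9%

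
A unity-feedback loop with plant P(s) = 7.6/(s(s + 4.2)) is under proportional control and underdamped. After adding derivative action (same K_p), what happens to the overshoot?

With PD the characteristic equation becomes s² + (a + K·K_d)s + K·K_p = 0; the damping term grows, ζ rises, overshoot falls.

decrease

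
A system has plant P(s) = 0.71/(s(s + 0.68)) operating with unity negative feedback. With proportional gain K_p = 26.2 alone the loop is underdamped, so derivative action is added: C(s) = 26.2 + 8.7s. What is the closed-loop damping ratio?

ζ = 0.795

Forward path: (26.2 + 8.7s)·0.71/(s(s+0.68)). The closed-loop characteristic equation is s² + (0.68 + 0.71·8.7)s + 0.71·26.2 = 0.
That is s² + 6.857s + 18.6 = 0, so ω_n = 4.313 rad/s and ζ = 6.857/(2·4.313) = 0.7949.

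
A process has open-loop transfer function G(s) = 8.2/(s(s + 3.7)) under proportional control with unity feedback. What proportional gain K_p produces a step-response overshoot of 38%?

K_p = 4.82

From %OS = 100·exp(−πζ/√(1−ζ²)) = 38%, ζ = −ln(0.38)/√(π²+ln²(0.38)) = 0.2943.
Characteristic equation s² + 3.7s + 8.2K_p = 0 gives ζ = 3.7/(2√(8.2K_p)).
Setting ζ = 0.2943: √(8.2K_p) = 3.7/(2·0.2943) = 6.285, so K_p = 39.5/8.2 = 4.82.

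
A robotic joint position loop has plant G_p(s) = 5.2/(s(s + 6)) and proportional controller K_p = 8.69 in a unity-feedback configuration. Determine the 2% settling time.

T_s ≈ 1.33 s

Closed-loop characteristic equation: s² + 6s + 45.19 = 0, so ω_n = 6.722 rad/s and ζ = 6/(2·6.722) = 0.4463.
2% settling time T_s ≈ 4/(ζω_n) = 4/3 = 1.33 s.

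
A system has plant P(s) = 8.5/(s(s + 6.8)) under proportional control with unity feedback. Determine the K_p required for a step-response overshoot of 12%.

K_p = 4.35

From %OS = 100·exp(−πζ/√(1−ζ²)) = 12%, ζ = −ln(0.12)/√(π²+ln²(0.12)) = 0.5594.
Characteristic equation s² + 6.8s + 8.5K_p = 0 gives ζ = 6.8/(2√(8.5K_p)).
Setting ζ = 0.5594: √(8.5K_p) = 6.8/(2·0.5594) = 6.078, so K_p = 36.94/8.5 = 4.35.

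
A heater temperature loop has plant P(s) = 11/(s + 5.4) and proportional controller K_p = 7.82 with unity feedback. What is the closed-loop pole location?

s = -91.42

Closed-loop transfer function: T(s) = K_p·P(s)/(1 + K_p·P(s)) = 86.02/(s + 5.4 + 86.02) = 86.02/(s + 91.42).
The closed-loop pole is at s = −91.42.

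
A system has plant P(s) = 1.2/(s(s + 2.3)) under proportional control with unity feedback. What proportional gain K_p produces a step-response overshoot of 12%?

K_p = 3.52

From %OS = 100·exp(−πζ/√(1−ζ²)) = 12%, ζ = −ln(0.12)/√(π²+ln²(0.12)) = 0.5594.
Characteristic equation s² + 2.3s + 1.2K_p = 0 gives ζ = 2.3/(2√(1.2K_p)).
Setting ζ = 0.5594: √(1.2K_p) = 2.3/(2·0.5594) = 2.056, so K_p = 4.226/1.2 = 3.52.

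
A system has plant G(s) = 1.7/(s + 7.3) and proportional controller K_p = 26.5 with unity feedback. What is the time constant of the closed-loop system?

Closed-loop transfer function: T(s) = K_p·G(s)/(1 + K_p·G(s)) = 45.05/(s + 7.3 + 45.05) = 45.05/(s + 52.35).
Time constant τ = 1/52.35 = 0.0191 s.

τ = 0.0191 s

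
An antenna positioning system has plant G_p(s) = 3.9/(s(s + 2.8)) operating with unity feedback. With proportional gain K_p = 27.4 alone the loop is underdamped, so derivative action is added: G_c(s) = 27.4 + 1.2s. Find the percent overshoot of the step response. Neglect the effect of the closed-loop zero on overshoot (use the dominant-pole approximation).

Forward path: (27.4 + 1.2s)·3.9/(s(s+2.8)). The closed-loop characteristic equation is s² + (2.8 + 3.9·1.2)s + 3.9·27.4 = 0.
That is s² + 7.48s + 106.9 = 0, so ω_n = 10.34 rad/s and ζ = 7.48/(2·10.34) = 0.3618.
%OS = 100·exp(−πζ/√(1−ζ²)) = 29.5%.

29.5%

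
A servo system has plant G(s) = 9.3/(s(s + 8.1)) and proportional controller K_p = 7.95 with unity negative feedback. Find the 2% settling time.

T_s ≈ 0.988 s

Closed-loop characteristic equation: s² + 8.1s + 73.94 = 0, so ω_n = 8.599 rad/s and ζ = 8.1/(2·8.599) = 0.471.
2% settling time T_s ≈ 4/(ζω_n) = 4/4.05 = 0.988 s.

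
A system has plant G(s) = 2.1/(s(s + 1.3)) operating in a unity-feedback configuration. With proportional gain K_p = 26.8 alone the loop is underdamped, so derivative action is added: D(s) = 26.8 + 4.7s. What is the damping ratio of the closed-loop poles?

ζ = 0.744

Forward path: (26.8 + 4.7s)·2.1/(s(s+1.3)). The closed-loop characteristic equation is s² + (1.3 + 2.1·4.7)s + 2.1·26.8 = 0.
That is s² + 11.17s + 56.28 = 0, so ω_n = 7.502 rad/s and ζ = 11.17/(2·7.502) = 0.7445.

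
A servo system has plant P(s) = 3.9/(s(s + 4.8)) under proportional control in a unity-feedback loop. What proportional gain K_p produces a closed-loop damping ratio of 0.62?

K_p = 3.84

Closed-loop characteristic equation: s² + 4.8s + K_p·3.9 = 0.
So ω_n = √(3.9K_p) and 2ζω_n = 4.8, giving ζ = 4.8/(2√(3.9K_p)).
Setting ζ = 0.62: √(3.9K_p) = 4.8/(2·0.62) = 3.871, so K_p = 14.98/3.9 = 3.84.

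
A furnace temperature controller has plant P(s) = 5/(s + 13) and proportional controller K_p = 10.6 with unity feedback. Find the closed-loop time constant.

τ = 0.0152 s

Closed-loop transfer function: T(s) = K_p·P(s)/(1 + K_p·P(s)) = 53/(s + 13 + 53) = 53/(s + 66).
Time constant τ = 1/66 = 0.0152 s.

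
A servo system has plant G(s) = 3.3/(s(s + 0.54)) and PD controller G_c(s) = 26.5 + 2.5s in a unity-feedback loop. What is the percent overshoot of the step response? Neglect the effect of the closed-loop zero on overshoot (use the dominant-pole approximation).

18.8%

Forward path: (26.5 + 2.5s)·3.3/(s(s+0.54)). The closed-loop characteristic equation is s² + (0.54 + 3.3·2.5)s + 3.3·26.5 = 0.
That is s² + 8.79s + 87.45 = 0, so ω_n = 9.351 rad/s and ζ = 8.79/(2·9.351) = 0.47.
%OS = 100·exp(−πζ/√(1−ζ²)) = 18.8%.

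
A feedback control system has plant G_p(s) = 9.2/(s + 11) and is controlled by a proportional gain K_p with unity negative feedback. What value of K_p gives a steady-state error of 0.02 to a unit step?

K_p = 58.6

For a type-0 loop with proportional control, e_ss = 1/(1 + K_p·G_p(0)).
G_p(0) = 0.8364. Require 1/(1 + K_p·0.8364) = 0.02, so 1 + 0.8364·K_p = 50.
K_p = (50 − 1)/0.8364 = 58.6.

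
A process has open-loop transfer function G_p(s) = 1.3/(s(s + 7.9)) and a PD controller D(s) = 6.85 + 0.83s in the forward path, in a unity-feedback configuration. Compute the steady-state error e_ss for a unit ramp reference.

The loop has one pole at the origin (type 1). Velocity error constant K_v = lim_{s→0} s·D(s)G_p(s) = 6.85·1.3/7.9 = 1.127.
Steady-state error to a unit ramp: e_ss = 1/K_v = 0.887.

0.887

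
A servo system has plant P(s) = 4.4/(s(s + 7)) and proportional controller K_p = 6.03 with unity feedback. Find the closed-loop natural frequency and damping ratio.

With unity feedback the closed-loop characteristic equation is s² + 7s + 6.03·4.4 = s² + 7s + 26.53 = 0.
So ω_n² = 26.53 ⇒ ω_n = 5.151 rad/s, and ζ = 7/(2ω_n) = 0.679.

ω_n = 5.15 rad/s, ζ = 0.679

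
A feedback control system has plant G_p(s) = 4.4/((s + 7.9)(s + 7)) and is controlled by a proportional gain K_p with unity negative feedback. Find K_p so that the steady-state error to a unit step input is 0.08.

The loop is type 0, so e_ss(step) = 1/(1 + K_pos) with K_pos = K_p·G_p(0).
G_p(0) = 0.07957. Require 1/(1 + K_p·0.07957) = 0.08, so 1 + 0.07957·K_p = 12.5.
K_p = (12.5 − 1)/0.07957 = 145.

K_p = 145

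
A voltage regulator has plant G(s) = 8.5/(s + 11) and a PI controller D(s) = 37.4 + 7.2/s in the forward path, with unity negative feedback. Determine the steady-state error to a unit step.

The open loop D(s)G(s) has a pole at the origin (type 1), so the static position error constant is infinite and e_ss = 1/(1+∞) = 0.

0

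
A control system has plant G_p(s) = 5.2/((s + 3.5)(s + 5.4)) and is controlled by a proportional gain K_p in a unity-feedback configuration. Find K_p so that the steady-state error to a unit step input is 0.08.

For a type-0 loop with proportional control, e_ss = 1/(1 + K_p·G_p(0)).
G_p(0) = 0.2751. Require 1/(1 + K_p·0.2751) = 0.08, so 1 + 0.2751·K_p = 12.5.
K_p = (12.5 − 1)/0.2751 = 41.8.

K_p = 41.8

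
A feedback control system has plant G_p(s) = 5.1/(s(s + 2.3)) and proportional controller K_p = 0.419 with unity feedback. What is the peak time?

Closed-loop characteristic equation: s² + 2.3s + 2.137 = 0, so ω_n = 1.462 rad/s and ζ = 2.3/(2·1.462) = 0.7867.
Damped frequency ω_d = ω_n√(1−ζ²) = 0.9024 rad/s, so peak time T_p = π/ω_d = 3.48 s.

T_p = 3.48 s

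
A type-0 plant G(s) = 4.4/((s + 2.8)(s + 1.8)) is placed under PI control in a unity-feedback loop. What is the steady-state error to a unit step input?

0

The PI controller's integrator makes the forward path type 1, so e_ss to a step is zero.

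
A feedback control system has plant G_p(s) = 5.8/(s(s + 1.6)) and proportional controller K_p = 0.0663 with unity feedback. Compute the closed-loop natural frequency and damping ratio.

ω_n = 0.62 rad/s, ζ = 1.29

1 + K_p·G_p(s) = 0 gives s² + 1.6s + 0.3845 = 0.
So ω_n² = 0.3845 ⇒ ω_n = 0.6201 rad/s, and ζ = 1.6/(2ω_n) = 1.29.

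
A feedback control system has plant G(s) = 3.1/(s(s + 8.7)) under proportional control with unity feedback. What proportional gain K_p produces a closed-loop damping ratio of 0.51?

K_p = 23.5

Closed-loop characteristic equation: s² + 8.7s + K_p·3.1 = 0.
So ω_n = √(3.1K_p) and 2ζω_n = 8.7, giving ζ = 8.7/(2√(3.1K_p)).
Setting ζ = 0.51: √(3.1K_p) = 8.7/(2·0.51) = 8.529, so K_p = 72.75/3.1 = 23.5.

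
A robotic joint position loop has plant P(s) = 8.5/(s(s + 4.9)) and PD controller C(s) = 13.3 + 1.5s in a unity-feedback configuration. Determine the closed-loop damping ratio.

Forward path: (13.3 + 1.5s)·8.5/(s(s+4.9)). The closed-loop characteristic equation is s² + (4.9 + 8.5·1.5)s + 8.5·13.3 = 0.
That is s² + 17.65s + 113.1 = 0, so ω_n = 10.63 rad/s and ζ = 17.65/(2·10.63) = 0.83.

ζ = 0.83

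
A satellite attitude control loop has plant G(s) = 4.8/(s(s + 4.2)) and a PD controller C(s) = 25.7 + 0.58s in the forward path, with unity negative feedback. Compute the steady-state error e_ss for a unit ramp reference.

The loop has one pole at the origin (type 1). Velocity error constant K_v = lim_{s→0} s·C(s)G(s) = 25.7·4.8/4.2 = 29.37.
Steady-state error to a unit ramp: e_ss = 1/K_v = 0.034.

0.034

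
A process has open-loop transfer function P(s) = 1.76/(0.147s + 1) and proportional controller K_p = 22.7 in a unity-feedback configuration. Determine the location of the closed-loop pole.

Closed loop: T(s) = K_p·P/(1+K_p·P) = 39.95/(0.147s + 1 + 39.95), with pole at s = −(1 + 39.95)/0.147 = −278.6.

s = -278.6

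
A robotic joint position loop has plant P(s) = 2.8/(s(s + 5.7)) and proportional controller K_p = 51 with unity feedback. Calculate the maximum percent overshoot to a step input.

46.2%

The closed-loop denominator s² + 5.7s + 142.8 gives ω_n = √142.8 = 11.95 and ζ = 5.7/(2ω_n) = 0.2385.
%OS = 100·exp(−πζ/√(1−ζ²)) = 100·exp(−π·0.2385/√0.9431) = 46.2%.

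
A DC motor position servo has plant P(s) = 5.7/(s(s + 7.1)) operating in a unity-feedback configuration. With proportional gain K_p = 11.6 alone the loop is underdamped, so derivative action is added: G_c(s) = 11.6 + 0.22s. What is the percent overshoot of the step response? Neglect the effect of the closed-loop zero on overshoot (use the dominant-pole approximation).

15.2%

Forward path: (11.6 + 0.22s)·5.7/(s(s+7.1)). The closed-loop characteristic equation is s² + (7.1 + 5.7·0.22)s + 5.7·11.6 = 0.
That is s² + 8.354s + 66.12 = 0, so ω_n = 8.131 rad/s and ζ = 8.354/(2·8.131) = 0.5137.
%OS = 100·exp(−πζ/√(1−ζ²)) = 15.2%.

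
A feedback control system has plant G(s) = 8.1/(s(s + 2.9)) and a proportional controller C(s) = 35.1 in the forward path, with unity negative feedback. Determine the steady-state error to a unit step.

0

The open loop C(s)G(s) has a pole at the origin (type 1), so the static position error constant is infinite and e_ss = 1/(1+∞) = 0.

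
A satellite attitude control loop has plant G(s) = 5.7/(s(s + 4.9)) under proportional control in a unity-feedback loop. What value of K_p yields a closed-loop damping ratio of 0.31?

K_p = 11

Closed-loop characteristic equation: s² + 4.9s + K_p·5.7 = 0.
So ω_n = √(5.7K_p) and 2ζω_n = 4.9, giving ζ = 4.9/(2√(5.7K_p)).
Setting ζ = 0.31: √(5.7K_p) = 4.9/(2·0.31) = 7.903, so K_p = 62.46/5.7 = 11.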